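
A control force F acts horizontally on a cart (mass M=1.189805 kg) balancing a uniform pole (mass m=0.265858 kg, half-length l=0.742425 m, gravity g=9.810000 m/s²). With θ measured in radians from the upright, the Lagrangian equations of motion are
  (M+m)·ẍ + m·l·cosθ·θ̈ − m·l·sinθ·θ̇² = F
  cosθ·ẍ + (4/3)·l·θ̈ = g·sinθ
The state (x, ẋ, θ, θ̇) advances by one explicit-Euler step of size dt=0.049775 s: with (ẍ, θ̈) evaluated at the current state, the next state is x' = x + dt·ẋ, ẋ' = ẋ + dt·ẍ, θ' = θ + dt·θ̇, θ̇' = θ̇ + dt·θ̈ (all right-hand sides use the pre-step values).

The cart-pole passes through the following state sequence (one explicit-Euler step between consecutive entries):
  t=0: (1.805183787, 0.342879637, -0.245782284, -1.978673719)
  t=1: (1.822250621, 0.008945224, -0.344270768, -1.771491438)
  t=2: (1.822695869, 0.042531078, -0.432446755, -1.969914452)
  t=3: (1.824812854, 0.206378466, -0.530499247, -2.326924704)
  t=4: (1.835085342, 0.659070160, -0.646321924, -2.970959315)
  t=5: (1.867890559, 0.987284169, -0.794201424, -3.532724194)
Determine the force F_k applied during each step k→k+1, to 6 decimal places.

step 0→1:
  ẍ = (ẋ'−ẋ)/dt = (0.008945224−0.342879637)/0.049775 = -6.708878
  θ̈ = (θ̇'−θ̇)/dt = (-1.771491438−-1.978673719)/0.049775 = 4.162376
  sinθ=-0.243315, cosθ=0.969947
  F = (M+m)·ẍ + m·l·cosθ·θ̈ − m·l·sinθ·θ̇² = -9.765866 + 0.796878 − -0.188027 = -8.780961
step 1→2:
  ẍ = (ẋ'−ẋ)/dt = (0.042531078−0.008945224)/0.049775 = 0.674753
  θ̈ = (θ̇'−θ̇)/dt = (-1.969914452−-1.771491438)/0.049775 = -3.986399
  sinθ=-0.337510, cosθ=0.941322
  F = (M+m)·ẍ + m·l·cosθ·θ̈ − m·l·sinθ·θ̇² = 0.982214 + -0.740664 − -0.209058 = 0.450608
step 2→3:
  ẍ = (ẋ'−ẋ)/dt = (0.206378466−0.042531078)/0.049775 = 3.291761
  θ̈ = (θ̇'−θ̇)/dt = (-2.326924704−-1.969914452)/0.049775 = -7.172481
  sinθ=-0.419094, cosθ=0.907943
  F = (M+m)·ẍ + m·l·cosθ·θ̈ − m·l·sinθ·θ̇² = 4.791694 + -1.285376 − -0.321002 = 3.827320
step 3→4:
  ẍ = (ẋ'−ẋ)/dt = (0.659070160−0.206378466)/0.049775 = 9.094760
  θ̈ = (θ̇'−θ̇)/dt = (-2.970959315−-2.326924704)/0.049775 = -12.938917
  sinθ=-0.505964, cosθ=0.862555
  F = (M+m)·ẍ + m·l·cosθ·θ̈ − m·l·sinθ·θ̇² = 13.238906 + -2.202860 − -0.540738 = 11.576784
step 4→5:
  ẍ = (ẋ'−ẋ)/dt = (0.987284169−0.659070160)/0.049775 = 6.593953
  θ̈ = (θ̇'−θ̇)/dt = (-3.532724194−-2.970959315)/0.049775 = -11.286085
  sinθ=-0.602254, cosθ=0.798304
  F = (M+m)·ẍ + m·l·cosθ·θ̈ − m·l·sinθ·θ̇² = 9.598573 + -1.778337 − -1.049242 = 8.869478

F_0 = -8.780961 N
F_1 = 0.450608 N
F_2 = 3.827320 N
F_3 = 11.576784 N
F_4 = 8.869478 N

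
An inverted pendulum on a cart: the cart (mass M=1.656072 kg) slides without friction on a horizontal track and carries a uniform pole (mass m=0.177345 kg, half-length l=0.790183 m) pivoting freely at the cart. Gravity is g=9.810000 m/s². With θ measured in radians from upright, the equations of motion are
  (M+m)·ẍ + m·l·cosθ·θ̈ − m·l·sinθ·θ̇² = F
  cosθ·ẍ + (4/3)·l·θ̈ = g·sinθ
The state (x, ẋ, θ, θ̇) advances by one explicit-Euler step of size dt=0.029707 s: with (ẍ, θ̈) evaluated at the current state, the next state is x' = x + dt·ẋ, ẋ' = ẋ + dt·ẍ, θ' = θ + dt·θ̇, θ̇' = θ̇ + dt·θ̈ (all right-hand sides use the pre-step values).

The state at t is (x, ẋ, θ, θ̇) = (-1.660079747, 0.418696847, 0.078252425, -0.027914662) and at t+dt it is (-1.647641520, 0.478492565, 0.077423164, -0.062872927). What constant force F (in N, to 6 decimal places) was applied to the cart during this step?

ẍ = (ẋ'−ẋ)/dt = (0.478492565−0.418696847)/0.029707 = 2.012849
θ̈ = (θ̇'−θ̇)/dt = (-0.062872927−-0.027914662)/0.029707 = -1.176769
sinθ=0.078173, cosθ=0.996940
F = (M+m)·ẍ + m·l·cosθ·θ̈ − m·l·sinθ·θ̇² = 3.690392 + -0.164402 − 0.000009 = 3.525982

F = 3.525982 N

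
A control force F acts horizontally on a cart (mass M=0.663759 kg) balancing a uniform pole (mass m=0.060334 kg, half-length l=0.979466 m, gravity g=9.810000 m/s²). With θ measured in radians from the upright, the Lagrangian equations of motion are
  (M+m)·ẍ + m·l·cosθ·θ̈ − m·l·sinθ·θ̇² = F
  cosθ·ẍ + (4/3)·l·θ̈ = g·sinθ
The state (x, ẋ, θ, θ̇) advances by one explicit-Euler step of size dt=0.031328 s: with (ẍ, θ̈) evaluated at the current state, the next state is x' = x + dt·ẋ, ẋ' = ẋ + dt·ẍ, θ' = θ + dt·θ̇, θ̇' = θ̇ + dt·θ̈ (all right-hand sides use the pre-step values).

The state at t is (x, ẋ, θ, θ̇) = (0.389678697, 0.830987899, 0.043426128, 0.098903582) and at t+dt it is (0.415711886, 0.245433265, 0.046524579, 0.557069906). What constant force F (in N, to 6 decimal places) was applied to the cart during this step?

F = -12.670676 N

ẍ = (ẋ'−ẋ)/dt = (0.245433265−0.830987899)/0.031328 = -18.691095
θ̈ = (θ̇'−θ̇)/dt = (0.557069906−0.098903582)/0.031328 = 14.624819
sinθ=0.043412, cosθ=0.999057
F = (M+m)·ẍ + m·l·cosθ·θ̈ − m·l·sinθ·θ̇² = -13.534091 + 0.863440 − 0.000025 = -12.670676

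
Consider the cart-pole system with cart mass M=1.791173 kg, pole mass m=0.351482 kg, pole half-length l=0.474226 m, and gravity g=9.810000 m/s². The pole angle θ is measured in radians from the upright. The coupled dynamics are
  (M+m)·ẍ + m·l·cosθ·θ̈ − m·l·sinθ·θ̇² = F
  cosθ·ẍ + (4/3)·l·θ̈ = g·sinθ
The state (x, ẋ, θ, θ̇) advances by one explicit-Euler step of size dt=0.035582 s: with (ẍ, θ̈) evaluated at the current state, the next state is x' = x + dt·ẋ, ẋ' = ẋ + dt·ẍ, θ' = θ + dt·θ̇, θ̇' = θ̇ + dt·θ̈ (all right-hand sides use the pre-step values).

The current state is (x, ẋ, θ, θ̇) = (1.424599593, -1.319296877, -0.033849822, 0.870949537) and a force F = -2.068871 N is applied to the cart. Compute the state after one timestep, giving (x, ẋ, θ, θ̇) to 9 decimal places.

sinθ=-0.033843358, cosθ=0.999427149
temp = (F + m·l·θ̇²·sinθ)/(M+m) = (-2.068871 + -0.004279055)/2.142655 = -0.967561299
θ̈ = (g·sinθ − cosθ·temp)/(l·(4/3 − m·cos²θ/(M+m))) = 1.144979696
ẍ = temp − m·l·θ̈·cosθ/(M+m) = -1.056580795
Euler: x'=1.424599593+0.035582·-1.319296877=1.377656372, ẋ'=-1.319296877+0.035582·-1.056580795=-1.356892135
       θ'=-0.033849822+0.035582·0.870949537=-0.002859696, θ̇'=0.870949537+0.035582·1.144979696=0.911690205

(1.377656372, -1.356892135, -0.002859696, 0.911690205)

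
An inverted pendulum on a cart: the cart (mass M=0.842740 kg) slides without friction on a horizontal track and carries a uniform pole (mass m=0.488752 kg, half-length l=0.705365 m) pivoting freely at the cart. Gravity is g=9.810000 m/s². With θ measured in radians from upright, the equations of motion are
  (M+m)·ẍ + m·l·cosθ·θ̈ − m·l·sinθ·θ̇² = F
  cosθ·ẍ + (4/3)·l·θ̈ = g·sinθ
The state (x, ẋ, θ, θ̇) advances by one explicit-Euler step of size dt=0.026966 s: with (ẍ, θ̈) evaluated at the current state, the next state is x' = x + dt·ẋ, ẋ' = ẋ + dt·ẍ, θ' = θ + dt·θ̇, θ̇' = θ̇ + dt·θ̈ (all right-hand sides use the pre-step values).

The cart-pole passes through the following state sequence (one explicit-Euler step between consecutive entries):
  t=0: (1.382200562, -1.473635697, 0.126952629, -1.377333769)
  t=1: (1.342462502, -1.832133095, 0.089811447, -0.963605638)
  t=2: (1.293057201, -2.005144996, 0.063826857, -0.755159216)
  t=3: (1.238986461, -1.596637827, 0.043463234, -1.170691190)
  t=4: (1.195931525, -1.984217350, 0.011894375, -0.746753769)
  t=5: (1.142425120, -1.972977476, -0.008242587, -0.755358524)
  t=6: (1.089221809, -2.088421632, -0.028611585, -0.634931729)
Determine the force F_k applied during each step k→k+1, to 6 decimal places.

F_0 = -12.537455 N
F_1 = -5.917311 N
F_2 = 14.856617 N
F_3 = -13.743189 N
F_4 = 0.442701 N
F_5 = -4.159078 N

step 0→1:
  ẍ = (ẋ'−ẋ)/dt = (-1.832133095−-1.473635697)/0.026966 = -13.294423
  θ̈ = (θ̇'−θ̇)/dt = (-0.963605638−-1.377333769)/0.026966 = 15.342584
  sinθ=0.126612, cosθ=0.991952
  F = (M+m)·ẍ + m·l·cosθ·θ̈ − m·l·sinθ·θ̇² = -17.701417 + 5.246767 − 0.082805 = -12.537455
step 1→2:
  ẍ = (ẋ'−ẋ)/dt = (-2.005144996−-1.832133095)/0.026966 = -6.415928
  θ̈ = (θ̇'−θ̇)/dt = (-0.755159216−-0.963605638)/0.026966 = 7.729972
  sinθ=0.089691, cosθ=0.995970
  F = (M+m)·ẍ + m·l·cosθ·θ̈ − m·l·sinθ·θ̇² = -8.542756 + 2.654156 − 0.028711 = -5.917311
step 2→3:
  ẍ = (ẋ'−ẋ)/dt = (-1.596637827−-2.005144996)/0.026966 = 15.148972
  θ̈ = (θ̇'−θ̇)/dt = (-1.170691190−-0.755159216)/0.026966 = -15.409478
  sinθ=0.063784, cosθ=0.997964
  F = (M+m)·ẍ + m·l·cosθ·θ̈ − m·l·sinθ·θ̇² = 20.170735 + -5.301578 − 0.012540 = 14.856617
step 3→4:
  ẍ = (ẋ'−ẋ)/dt = (-1.984217350−-1.596637827)/0.026966 = -14.372896
  θ̈ = (θ̇'−θ̇)/dt = (-0.746753769−-1.170691190)/0.026966 = 15.721183
  sinθ=0.043450, cosθ=0.999056
  F = (M+m)·ẍ + m·l·cosθ·θ̈ − m·l·sinθ·θ̇² = -19.137397 + 5.414737 − 0.020529 = -13.743189
step 4→5:
  ẍ = (ẋ'−ẋ)/dt = (-1.972977476−-1.984217350)/0.026966 = 0.416817
  θ̈ = (θ̇'−θ̇)/dt = (-0.755358524−-0.746753769)/0.026966 = -0.319096
  sinθ=0.011894, cosθ=0.999929
  F = (M+m)·ẍ + m·l·cosθ·θ̈ − m·l·sinθ·θ̇² = 0.554988 + -0.110000 − 0.002287 = 0.442701
step 5→6:
  ẍ = (ẋ'−ẋ)/dt = (-2.088421632−-1.972977476)/0.026966 = -4.281101
  θ̈ = (θ̇'−θ̇)/dt = (-0.634931729−-0.755358524)/0.026966 = 4.465875
  sinθ=-0.008242, cosθ=0.999966
  F = (M+m)·ẍ + m·l·cosθ·θ̈ − m·l·sinθ·θ̇² = -5.700251 + 1.539552 − -0.001621 = -4.159078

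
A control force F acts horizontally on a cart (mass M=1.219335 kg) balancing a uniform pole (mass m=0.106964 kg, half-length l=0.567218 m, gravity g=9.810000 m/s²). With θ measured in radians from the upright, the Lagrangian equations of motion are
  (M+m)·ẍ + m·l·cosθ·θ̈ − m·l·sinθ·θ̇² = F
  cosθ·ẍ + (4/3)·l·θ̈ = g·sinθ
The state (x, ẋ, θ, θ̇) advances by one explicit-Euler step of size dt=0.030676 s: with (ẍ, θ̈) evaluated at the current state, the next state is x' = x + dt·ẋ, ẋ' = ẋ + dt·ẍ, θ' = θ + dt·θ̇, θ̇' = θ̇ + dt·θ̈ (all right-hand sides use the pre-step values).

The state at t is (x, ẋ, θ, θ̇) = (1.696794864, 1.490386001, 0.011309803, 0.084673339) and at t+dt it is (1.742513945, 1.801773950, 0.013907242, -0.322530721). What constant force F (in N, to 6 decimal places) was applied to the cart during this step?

F = 12.657749 N

ẍ = (ẋ'−ẋ)/dt = (1.801773950−1.490386001)/0.030676 = 10.150865
θ̈ = (θ̇'−θ̇)/dt = (-0.322530721−0.084673339)/0.030676 = -13.274353
sinθ=0.011310, cosθ=0.999936
F = (M+m)·ẍ + m·l·cosθ·θ̈ − m·l·sinθ·θ̇² = 13.463083 + -0.805329 − 0.000005 = 12.657749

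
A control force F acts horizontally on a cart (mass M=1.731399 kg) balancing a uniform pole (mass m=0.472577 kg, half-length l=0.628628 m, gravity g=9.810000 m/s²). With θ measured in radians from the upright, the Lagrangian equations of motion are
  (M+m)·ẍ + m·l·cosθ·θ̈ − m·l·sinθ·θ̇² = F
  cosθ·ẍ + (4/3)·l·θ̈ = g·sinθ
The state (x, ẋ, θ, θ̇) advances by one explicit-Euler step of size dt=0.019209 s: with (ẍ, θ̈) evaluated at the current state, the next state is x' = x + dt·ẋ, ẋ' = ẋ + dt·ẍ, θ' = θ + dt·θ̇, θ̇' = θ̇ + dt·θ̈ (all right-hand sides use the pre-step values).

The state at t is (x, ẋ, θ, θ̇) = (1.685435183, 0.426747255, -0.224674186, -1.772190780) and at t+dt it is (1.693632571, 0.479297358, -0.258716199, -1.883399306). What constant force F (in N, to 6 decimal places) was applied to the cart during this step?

ẍ = (ẋ'−ẋ)/dt = (0.479297358−0.426747255)/0.019209 = 2.735702
θ̈ = (θ̇'−θ̇)/dt = (-1.883399306−-1.772190780)/0.019209 = -5.789397
sinθ=-0.222789, cosθ=0.974867
F = (M+m)·ẍ + m·l·cosθ·θ̈ − m·l·sinθ·θ̇² = 6.029422 + -1.676660 − -0.207865 = 4.560627

F = 4.560627 N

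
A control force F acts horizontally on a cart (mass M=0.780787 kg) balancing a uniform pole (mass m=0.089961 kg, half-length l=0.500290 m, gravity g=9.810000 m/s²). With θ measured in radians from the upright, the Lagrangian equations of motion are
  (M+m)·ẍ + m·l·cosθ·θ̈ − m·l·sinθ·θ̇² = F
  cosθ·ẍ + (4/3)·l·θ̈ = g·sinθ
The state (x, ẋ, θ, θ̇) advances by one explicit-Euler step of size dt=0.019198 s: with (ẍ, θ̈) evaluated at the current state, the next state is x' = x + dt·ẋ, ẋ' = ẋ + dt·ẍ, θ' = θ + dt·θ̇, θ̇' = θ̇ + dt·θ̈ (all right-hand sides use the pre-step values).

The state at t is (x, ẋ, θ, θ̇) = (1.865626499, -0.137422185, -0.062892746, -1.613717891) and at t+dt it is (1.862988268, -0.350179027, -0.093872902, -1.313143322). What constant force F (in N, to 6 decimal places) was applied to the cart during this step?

F = -8.939217 N

ẍ = (ẋ'−ẋ)/dt = (-0.350179027−-0.137422185)/0.019198 = -11.082240
θ̈ = (θ̇'−θ̇)/dt = (-1.313143322−-1.613717891)/0.019198 = 15.656556
sinθ=-0.062851, cosθ=0.998023
F = (M+m)·ẍ + m·l·cosθ·θ̈ − m·l·sinθ·θ̇² = -9.649838 + 0.703255 − -0.007366 = -8.939217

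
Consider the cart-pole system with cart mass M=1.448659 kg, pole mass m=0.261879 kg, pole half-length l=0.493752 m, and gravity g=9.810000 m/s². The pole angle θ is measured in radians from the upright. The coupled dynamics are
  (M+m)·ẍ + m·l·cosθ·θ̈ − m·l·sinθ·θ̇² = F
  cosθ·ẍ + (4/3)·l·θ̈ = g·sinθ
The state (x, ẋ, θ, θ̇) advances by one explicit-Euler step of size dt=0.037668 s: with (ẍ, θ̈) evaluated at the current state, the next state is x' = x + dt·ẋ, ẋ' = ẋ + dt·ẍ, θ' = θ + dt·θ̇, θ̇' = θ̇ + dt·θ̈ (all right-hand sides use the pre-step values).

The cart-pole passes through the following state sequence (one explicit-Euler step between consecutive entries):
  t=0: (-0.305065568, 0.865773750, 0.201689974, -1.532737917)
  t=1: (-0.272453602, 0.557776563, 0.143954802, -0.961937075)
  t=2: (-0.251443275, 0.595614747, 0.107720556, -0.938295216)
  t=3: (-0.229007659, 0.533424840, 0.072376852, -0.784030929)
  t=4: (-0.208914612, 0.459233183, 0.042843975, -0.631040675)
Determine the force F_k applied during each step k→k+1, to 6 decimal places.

F_0 = -12.127609 N
F_1 = 1.781418 N
F_2 = -2.309864 N
F_3 = -2.851062 N

step 0→1:
  ẍ = (ẋ'−ẋ)/dt = (0.557776563−0.865773750)/0.037668 = -8.176627
  θ̈ = (θ̇'−θ̇)/dt = (-0.961937075−-1.532737917)/0.037668 = 15.153468
  sinθ=0.200325, cosθ=0.979729
  F = (M+m)·ẍ + m·l·cosθ·θ̈ − m·l·sinθ·θ̇² = -13.986431 + 1.919675 − 0.060853 = -12.127609
step 1→2:
  ẍ = (ẋ'−ẋ)/dt = (0.595614747−0.557776563)/0.037668 = 1.004518
  θ̈ = (θ̇'−θ̇)/dt = (-0.938295216−-0.961937075)/0.037668 = 0.627638
  sinθ=0.143458, cosθ=0.989656
  F = (M+m)·ẍ + m·l·cosθ·θ̈ − m·l·sinθ·θ̇² = 1.718266 + 0.080316 − 0.017164 = 1.781418
step 2→3:
  ẍ = (ẋ'−ẋ)/dt = (0.533424840−0.595614747)/0.037668 = -1.651001
  θ̈ = (θ̇'−θ̇)/dt = (-0.784030929−-0.938295216)/0.037668 = 4.095367
  sinθ=0.107512, cosθ=0.994204
  F = (M+m)·ẍ + m·l·cosθ·θ̈ − m·l·sinθ·θ̇² = -2.824100 + 0.526475 − 0.012239 = -2.309864
step 3→4:
  ẍ = (ẋ'−ẋ)/dt = (0.459233183−0.533424840)/0.037668 = -1.969620
  θ̈ = (θ̇'−θ̇)/dt = (-0.631040675−-0.784030929)/0.037668 = 4.061544
  sinθ=0.072314, cosθ=0.997382
  F = (M+m)·ẍ + m·l·cosθ·θ̈ − m·l·sinθ·θ̇² = -3.369110 + 0.523796 − 0.005748 = -2.851062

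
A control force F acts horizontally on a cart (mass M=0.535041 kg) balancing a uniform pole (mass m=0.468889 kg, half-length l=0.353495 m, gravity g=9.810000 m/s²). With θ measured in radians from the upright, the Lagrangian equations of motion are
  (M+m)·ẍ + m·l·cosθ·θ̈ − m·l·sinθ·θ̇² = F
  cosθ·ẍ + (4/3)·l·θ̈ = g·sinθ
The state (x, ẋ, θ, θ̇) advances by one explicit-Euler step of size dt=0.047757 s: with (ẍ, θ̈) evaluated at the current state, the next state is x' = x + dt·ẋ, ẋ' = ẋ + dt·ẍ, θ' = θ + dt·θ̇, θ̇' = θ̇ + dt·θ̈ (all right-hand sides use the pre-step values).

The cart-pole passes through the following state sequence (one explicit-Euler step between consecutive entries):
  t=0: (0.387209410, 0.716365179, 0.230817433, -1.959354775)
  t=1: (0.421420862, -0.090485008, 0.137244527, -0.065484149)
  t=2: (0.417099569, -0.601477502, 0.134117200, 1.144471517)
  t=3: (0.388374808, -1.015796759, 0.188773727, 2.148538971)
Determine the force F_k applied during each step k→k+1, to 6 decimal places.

F_0 = -10.708155 N
F_1 = -6.582095 N
F_2 = -5.285180 N

step 0→1:
  ẍ = (ẋ'−ẋ)/dt = (-0.090485008−0.716365179)/0.047757 = -16.894909
  θ̈ = (θ̇'−θ̇)/dt = (-0.065484149−-1.959354775)/0.047757 = 39.656399
  sinθ=0.228773, cosθ=0.973480
  F = (M+m)·ẍ + m·l·cosθ·θ̈ − m·l·sinθ·θ̇² = -16.961306 + 6.398726 − 0.145574 = -10.708155
step 1→2:
  ẍ = (ẋ'−ẋ)/dt = (-0.601477502−-0.090485008)/0.047757 = -10.699845
  θ̈ = (θ̇'−θ̇)/dt = (1.144471517−-0.065484149)/0.047757 = 25.335672
  sinθ=0.136814, cosθ=0.990597
  F = (M+m)·ẍ + m·l·cosθ·θ̈ − m·l·sinθ·θ̇² = -10.741895 + 4.159898 − 0.000097 = -6.582095
step 2→3:
  ẍ = (ẋ'−ẋ)/dt = (-1.015796759−-0.601477502)/0.047757 = -8.675571
  θ̈ = (θ̇'−θ̇)/dt = (2.148538971−1.144471517)/0.047757 = 21.024509
  sinθ=0.133715, cosθ=0.991020
  F = (M+m)·ẍ + m·l·cosθ·θ̈ − m·l·sinθ·θ̇² = -8.709666 + 3.453516 − 0.029030 = -5.285180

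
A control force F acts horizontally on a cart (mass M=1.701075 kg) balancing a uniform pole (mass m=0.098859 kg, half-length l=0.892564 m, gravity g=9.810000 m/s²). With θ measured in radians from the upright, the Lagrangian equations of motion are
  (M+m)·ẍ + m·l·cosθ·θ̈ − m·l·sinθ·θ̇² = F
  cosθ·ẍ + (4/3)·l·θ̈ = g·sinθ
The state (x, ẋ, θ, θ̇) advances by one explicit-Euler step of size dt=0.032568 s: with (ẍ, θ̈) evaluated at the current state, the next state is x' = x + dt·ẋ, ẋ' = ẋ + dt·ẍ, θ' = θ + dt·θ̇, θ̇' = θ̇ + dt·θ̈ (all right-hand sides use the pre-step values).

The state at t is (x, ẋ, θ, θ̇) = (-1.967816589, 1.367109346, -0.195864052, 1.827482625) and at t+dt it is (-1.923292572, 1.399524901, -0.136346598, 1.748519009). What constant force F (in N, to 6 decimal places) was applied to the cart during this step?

F = 1.639010 N

ẍ = (ẋ'−ẋ)/dt = (1.399524901−1.367109346)/0.032568 = 0.995319
θ̈ = (θ̇'−θ̇)/dt = (1.748519009−1.827482625)/0.032568 = -2.424577
sinθ=-0.194614, cosθ=0.980880
F = (M+m)·ẍ + m·l·cosθ·θ̈ − m·l·sinθ·θ̇² = 1.791509 + -0.209849 − -0.057350 = 1.639010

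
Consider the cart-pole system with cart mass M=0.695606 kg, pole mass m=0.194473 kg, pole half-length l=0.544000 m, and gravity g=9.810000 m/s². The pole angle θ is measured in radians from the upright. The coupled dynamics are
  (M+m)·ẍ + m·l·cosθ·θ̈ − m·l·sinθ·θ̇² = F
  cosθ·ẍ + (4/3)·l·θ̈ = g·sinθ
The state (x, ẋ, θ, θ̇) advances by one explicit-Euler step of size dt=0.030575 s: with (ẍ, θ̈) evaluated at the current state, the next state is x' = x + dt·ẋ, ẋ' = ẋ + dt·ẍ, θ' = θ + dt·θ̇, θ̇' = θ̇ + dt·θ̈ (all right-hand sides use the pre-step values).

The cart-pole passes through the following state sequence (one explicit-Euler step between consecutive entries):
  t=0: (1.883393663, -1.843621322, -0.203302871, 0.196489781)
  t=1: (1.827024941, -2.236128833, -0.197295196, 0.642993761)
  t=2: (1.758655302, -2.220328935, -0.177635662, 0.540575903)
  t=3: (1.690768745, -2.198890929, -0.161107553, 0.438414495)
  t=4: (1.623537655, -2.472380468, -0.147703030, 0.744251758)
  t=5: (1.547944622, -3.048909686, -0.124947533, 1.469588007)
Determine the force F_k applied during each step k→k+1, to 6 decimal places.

F_0 = -9.912451 N
F_1 = 0.121026 N
F_2 = 0.281623 N
F_3 = -6.913852 N
F_4 = -14.292483 N

step 0→1:
  ẍ = (ẋ'−ẋ)/dt = (-2.236128833−-1.843621322)/0.030575 = -12.837531
  θ̈ = (θ̇'−θ̇)/dt = (0.642993761−0.196489781)/0.030575 = 14.603564
  sinθ=-0.201905, cosθ=0.979405
  F = (M+m)·ẍ + m·l·cosθ·θ̈ − m·l·sinθ·θ̇² = -11.426417 + 1.513141 − -0.000825 = -9.912451
step 1→2:
  ẍ = (ẋ'−ẋ)/dt = (-2.220328935−-2.236128833)/0.030575 = 0.516759
  θ̈ = (θ̇'−θ̇)/dt = (0.540575903−0.642993761)/0.030575 = -3.349726
  sinθ=-0.196018, cosθ=0.980600
  F = (M+m)·ẍ + m·l·cosθ·θ̈ − m·l·sinθ·θ̇² = 0.459956 + -0.347504 − -0.008574 = 0.121026
step 2→3:
  ẍ = (ẋ'−ẋ)/dt = (-2.198890929−-2.220328935)/0.030575 = 0.701161
  θ̈ = (θ̇'−θ̇)/dt = (0.438414495−0.540575903)/0.030575 = -3.341338
  sinθ=-0.176703, cosθ=0.984264
  F = (M+m)·ẍ + m·l·cosθ·θ̈ − m·l·sinθ·θ̇² = 0.624089 + -0.347929 − -0.005463 = 0.281623
step 3→4:
  ẍ = (ẋ'−ẋ)/dt = (-2.472380468−-2.198890929)/0.030575 = -8.944875
  θ̈ = (θ̇'−θ̇)/dt = (0.744251758−0.438414495)/0.030575 = 10.002854
  sinθ=-0.160412, cosθ=0.987050
  F = (M+m)·ẍ + m·l·cosθ·θ̈ − m·l·sinθ·θ̇² = -7.961645 + 1.044531 − -0.003262 = -6.913852
step 4→5:
  ẍ = (ẋ'−ẋ)/dt = (-3.048909686−-2.472380468)/0.030575 = -18.856230
  θ̈ = (θ̇'−θ̇)/dt = (1.469588007−0.744251758)/0.030575 = 23.723181
  sinθ=-0.147167, cosθ=0.989112
  F = (M+m)·ẍ + m·l·cosθ·θ̈ − m·l·sinθ·θ̇² = -16.783534 + 2.482427 − -0.008624 = -14.292483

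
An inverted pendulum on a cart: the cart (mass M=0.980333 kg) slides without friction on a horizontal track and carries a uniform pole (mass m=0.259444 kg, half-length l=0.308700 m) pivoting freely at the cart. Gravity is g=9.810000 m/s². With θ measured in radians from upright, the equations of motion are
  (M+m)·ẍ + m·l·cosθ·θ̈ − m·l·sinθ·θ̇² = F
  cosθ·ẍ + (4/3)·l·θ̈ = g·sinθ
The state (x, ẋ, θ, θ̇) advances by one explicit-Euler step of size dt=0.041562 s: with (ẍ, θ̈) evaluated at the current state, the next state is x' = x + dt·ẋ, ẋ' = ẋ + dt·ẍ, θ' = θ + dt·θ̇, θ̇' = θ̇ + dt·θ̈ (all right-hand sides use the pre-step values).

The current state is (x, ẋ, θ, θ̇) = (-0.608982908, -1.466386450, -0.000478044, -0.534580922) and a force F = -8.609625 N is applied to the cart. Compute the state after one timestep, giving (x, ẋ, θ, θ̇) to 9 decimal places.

(-0.669928862, -1.808711174, -0.022696296, 0.296638163)

sinθ=-0.000478044, cosθ=0.999999886
temp = (F + m·l·θ̇²·sinθ)/(M+m) = (-8.609625 + -0.000010941)/1.239777 = -6.944503682
θ̈ = (g·sinθ − cosθ·temp)/(l·(4/3 − m·cos²θ/(M+m))) = 19.999496774
ẍ = temp − m·l·θ̈·cosθ/(M+m) = -8.236483425
Euler: x'=-0.608982908+0.041562·-1.466386450=-0.669928862, ẋ'=-1.466386450+0.041562·-8.236483425=-1.808711174
       θ'=-0.000478044+0.041562·-0.534580922=-0.022696296, θ̇'=-0.534580922+0.041562·19.999496774=0.296638163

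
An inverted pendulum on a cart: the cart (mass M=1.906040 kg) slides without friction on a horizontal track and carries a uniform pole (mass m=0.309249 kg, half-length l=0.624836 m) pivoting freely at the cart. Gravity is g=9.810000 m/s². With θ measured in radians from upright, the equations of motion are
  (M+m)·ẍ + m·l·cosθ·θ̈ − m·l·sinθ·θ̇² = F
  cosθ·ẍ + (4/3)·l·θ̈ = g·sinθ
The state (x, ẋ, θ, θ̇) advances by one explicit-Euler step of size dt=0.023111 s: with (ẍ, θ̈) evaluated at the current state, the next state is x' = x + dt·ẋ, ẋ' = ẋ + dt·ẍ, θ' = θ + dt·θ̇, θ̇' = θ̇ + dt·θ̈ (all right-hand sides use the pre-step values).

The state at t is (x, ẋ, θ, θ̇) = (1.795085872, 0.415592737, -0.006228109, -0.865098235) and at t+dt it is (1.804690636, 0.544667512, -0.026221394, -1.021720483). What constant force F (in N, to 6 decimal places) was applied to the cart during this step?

ẍ = (ẋ'−ẋ)/dt = (0.544667512−0.415592737)/0.023111 = 5.584993
θ̈ = (θ̇'−θ̇)/dt = (-1.021720483−-0.865098235)/0.023111 = -6.776957
sinθ=-0.006228, cosθ=0.999981
F = (M+m)·ẍ + m·l·cosθ·θ̈ − m·l·sinθ·θ̇² = 12.372374 + -1.309485 − -0.000901 = 11.063789

F = 11.063789 N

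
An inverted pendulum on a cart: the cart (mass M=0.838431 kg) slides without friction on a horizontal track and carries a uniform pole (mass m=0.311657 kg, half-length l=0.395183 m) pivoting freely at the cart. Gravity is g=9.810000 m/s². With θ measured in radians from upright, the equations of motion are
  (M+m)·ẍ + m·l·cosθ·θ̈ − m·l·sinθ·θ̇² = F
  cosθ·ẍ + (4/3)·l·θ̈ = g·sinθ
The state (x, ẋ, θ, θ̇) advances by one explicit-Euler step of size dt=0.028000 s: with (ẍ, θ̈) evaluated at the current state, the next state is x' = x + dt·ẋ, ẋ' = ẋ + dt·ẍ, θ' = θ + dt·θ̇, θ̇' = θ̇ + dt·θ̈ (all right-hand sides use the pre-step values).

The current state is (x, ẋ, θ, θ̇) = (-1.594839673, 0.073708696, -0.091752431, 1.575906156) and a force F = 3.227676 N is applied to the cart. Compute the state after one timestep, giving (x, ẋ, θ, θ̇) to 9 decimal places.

(-1.592775830, 0.177647889, -0.047627059, 1.331710674)

sinθ=-0.091623749, cosθ=0.995793698
temp = (F + m·l·θ̇²·sinθ)/(M+m) = (3.227676 + -0.028024889)/1.150088 = 2.782092423
θ̈ = (g·sinθ − cosθ·temp)/(l·(4/3 − m·cos²θ/(M+m))) = -8.721267217
ẍ = temp − m·l·θ̈·cosθ/(M+m) = 3.712114021
Euler: x'=-1.594839673+0.028000·0.073708696=-1.592775830, ẋ'=0.073708696+0.028000·3.712114021=0.177647889
       θ'=-0.091752431+0.028000·1.575906156=-0.047627059, θ̇'=1.575906156+0.028000·-8.721267217=1.331710674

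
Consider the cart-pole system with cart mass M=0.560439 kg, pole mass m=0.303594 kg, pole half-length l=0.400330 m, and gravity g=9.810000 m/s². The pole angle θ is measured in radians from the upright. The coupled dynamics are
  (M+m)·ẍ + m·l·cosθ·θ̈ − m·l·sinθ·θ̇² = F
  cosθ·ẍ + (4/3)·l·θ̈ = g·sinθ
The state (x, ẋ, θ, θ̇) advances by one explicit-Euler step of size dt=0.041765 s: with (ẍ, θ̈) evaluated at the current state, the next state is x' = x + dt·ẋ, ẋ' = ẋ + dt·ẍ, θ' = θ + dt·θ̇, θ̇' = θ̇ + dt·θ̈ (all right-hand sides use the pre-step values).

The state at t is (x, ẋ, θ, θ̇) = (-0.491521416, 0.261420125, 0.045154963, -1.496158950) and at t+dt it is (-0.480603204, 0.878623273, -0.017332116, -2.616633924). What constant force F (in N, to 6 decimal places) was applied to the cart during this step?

F = 9.499096 N

ẍ = (ẋ'−ẋ)/dt = (0.878623273−0.261420125)/0.041765 = 14.777999
θ̈ = (θ̇'−θ̇)/dt = (-2.616633924−-1.496158950)/0.041765 = -26.828085
sinθ=0.045140, cosθ=0.998981
F = (M+m)·ẍ + m·l·cosθ·θ̈ − m·l·sinθ·θ̇² = 12.768679 + -3.257302 − 0.012281 = 9.499096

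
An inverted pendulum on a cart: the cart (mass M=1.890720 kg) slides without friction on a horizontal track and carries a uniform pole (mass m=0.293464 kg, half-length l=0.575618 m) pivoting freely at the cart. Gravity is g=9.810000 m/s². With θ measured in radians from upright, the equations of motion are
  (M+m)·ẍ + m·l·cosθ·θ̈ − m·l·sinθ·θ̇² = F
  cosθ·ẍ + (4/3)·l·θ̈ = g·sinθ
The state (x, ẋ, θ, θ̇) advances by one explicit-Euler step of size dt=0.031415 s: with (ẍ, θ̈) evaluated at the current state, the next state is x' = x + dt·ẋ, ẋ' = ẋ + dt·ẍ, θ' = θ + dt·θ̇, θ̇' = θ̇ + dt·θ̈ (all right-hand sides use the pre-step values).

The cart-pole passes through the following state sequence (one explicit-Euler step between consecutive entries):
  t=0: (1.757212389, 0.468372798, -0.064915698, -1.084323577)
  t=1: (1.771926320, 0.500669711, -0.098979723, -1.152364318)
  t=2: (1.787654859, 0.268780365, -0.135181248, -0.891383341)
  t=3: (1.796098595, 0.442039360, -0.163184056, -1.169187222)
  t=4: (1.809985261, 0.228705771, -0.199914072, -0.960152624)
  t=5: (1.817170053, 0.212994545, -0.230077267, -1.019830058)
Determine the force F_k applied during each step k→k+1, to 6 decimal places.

F_0 = 1.893290 N
F_1 = -14.703889 N
F_2 = 10.584065 N
F_3 = -13.685806 N
F_4 = -1.375929 N

step 0→1:
  ẍ = (ẋ'−ẋ)/dt = (0.500669711−0.468372798)/0.031415 = 1.028073
  θ̈ = (θ̇'−θ̇)/dt = (-1.152364318−-1.084323577)/0.031415 = -2.165868
  sinθ=-0.064870, cosθ=0.997894
  F = (M+m)·ẍ + m·l·cosθ·θ̈ − m·l·sinθ·θ̇² = 2.245501 + -0.365095 − -0.012884 = 1.893290
step 1→2:
  ẍ = (ẋ'−ẋ)/dt = (0.268780365−0.500669711)/0.031415 = -7.381485
  θ̈ = (θ̇'−θ̇)/dt = (-0.891383341−-1.152364318)/0.031415 = 8.307528
  sinθ=-0.098818, cosθ=0.995106
  F = (M+m)·ẍ + m·l·cosθ·θ̈ − m·l·sinθ·θ̇² = -16.122521 + 1.396465 − -0.022167 = -14.703889
step 2→3:
  ẍ = (ẋ'−ẋ)/dt = (0.442039360−0.268780365)/0.031415 = 5.515168
  θ̈ = (θ̇'−θ̇)/dt = (-1.169187222−-0.891383341)/0.031415 = -8.843033
  sinθ=-0.134770, cosθ=0.990877
  F = (M+m)·ẍ + m·l·cosθ·θ̈ − m·l·sinθ·θ̇² = 12.046141 + -1.480165 − -0.018089 = 10.584065
step 3→4:
  ẍ = (ẋ'−ẋ)/dt = (0.228705771−0.442039360)/0.031415 = -6.790819
  θ̈ = (θ̇'−θ̇)/dt = (-0.960152624−-1.169187222)/0.031415 = 6.653974
  sinθ=-0.162461, cosθ=0.986715
  F = (M+m)·ẍ + m·l·cosθ·θ̈ − m·l·sinθ·θ̇² = -14.832399 + 1.109078 − -0.037515 = -13.685806
step 4→5:
  ẍ = (ẋ'−ẋ)/dt = (0.212994545−0.228705771)/0.031415 = -0.500119
  θ̈ = (θ̇'−θ̇)/dt = (-1.019830058−-0.960152624)/0.031415 = -1.899648
  sinθ=-0.198585, cosθ=0.980084
  F = (M+m)·ẍ + m·l·cosθ·θ̈ − m·l·sinθ·θ̇² = -1.092351 + -0.314503 − -0.030925 = -1.375929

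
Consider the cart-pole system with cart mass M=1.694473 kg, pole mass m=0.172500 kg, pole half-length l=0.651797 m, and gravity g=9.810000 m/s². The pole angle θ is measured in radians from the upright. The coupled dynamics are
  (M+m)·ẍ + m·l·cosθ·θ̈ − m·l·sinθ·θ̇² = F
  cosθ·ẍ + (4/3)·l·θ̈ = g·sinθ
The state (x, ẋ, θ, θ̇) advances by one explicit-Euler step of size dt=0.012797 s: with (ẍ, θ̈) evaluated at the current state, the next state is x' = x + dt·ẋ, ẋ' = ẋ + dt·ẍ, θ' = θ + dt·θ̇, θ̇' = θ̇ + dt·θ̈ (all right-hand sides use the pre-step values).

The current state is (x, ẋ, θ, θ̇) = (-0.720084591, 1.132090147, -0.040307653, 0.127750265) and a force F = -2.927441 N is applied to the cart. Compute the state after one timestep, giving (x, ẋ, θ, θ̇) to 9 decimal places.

(-0.705597233, 1.110908603, -0.038672833, 0.146282352)

sinθ=-0.040296739, cosθ=0.999187757
temp = (F + m·l·θ̇²·sinθ)/(M+m) = (-2.927441 + -0.000073943)/1.866973 = -1.568054248
θ̈ = (g·sinθ − cosθ·temp)/(l·(4/3 − m·cos²θ/(M+m))) = 1.448158679
ẍ = temp − m·l·θ̈·cosθ/(M+m) = -1.655196077
Euler: x'=-0.720084591+0.012797·1.132090147=-0.705597233, ẋ'=1.132090147+0.012797·-1.655196077=1.110908603
       θ'=-0.040307653+0.012797·0.127750265=-0.038672833, θ̇'=0.127750265+0.012797·1.448158679=0.146282352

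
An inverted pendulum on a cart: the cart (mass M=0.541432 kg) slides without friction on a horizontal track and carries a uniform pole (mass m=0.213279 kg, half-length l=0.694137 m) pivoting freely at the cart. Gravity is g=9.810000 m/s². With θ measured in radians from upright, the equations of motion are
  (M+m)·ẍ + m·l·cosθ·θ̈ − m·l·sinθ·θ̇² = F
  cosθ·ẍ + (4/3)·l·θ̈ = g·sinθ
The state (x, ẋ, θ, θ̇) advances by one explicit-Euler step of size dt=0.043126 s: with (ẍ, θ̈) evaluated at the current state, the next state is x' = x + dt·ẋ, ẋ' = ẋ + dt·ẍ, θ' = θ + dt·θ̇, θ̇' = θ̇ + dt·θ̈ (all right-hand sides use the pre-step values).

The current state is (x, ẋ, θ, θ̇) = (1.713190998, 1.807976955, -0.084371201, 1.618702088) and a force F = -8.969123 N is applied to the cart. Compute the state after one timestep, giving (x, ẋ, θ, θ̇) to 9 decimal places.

(1.791161812, 1.166027939, -0.014563055, 2.271325334)

sinθ=-0.084271137, cosθ=0.996442861
temp = (F + m·l·θ̇²·sinθ)/(M+m) = (-8.969123 + -0.032689328)/0.754711 = -11.927495861
θ̈ = (g·sinθ − cosθ·temp)/(l·(4/3 − m·cos²θ/(M+m))) = 15.132941762
ẍ = temp − m·l·θ̈·cosθ/(M+m) = -14.885429123
Euler: x'=1.713190998+0.043126·1.807976955=1.791161812, ẋ'=1.807976955+0.043126·-14.885429123=1.166027939
       θ'=-0.084371201+0.043126·1.618702088=-0.014563055, θ̇'=1.618702088+0.043126·15.132941762=2.271325334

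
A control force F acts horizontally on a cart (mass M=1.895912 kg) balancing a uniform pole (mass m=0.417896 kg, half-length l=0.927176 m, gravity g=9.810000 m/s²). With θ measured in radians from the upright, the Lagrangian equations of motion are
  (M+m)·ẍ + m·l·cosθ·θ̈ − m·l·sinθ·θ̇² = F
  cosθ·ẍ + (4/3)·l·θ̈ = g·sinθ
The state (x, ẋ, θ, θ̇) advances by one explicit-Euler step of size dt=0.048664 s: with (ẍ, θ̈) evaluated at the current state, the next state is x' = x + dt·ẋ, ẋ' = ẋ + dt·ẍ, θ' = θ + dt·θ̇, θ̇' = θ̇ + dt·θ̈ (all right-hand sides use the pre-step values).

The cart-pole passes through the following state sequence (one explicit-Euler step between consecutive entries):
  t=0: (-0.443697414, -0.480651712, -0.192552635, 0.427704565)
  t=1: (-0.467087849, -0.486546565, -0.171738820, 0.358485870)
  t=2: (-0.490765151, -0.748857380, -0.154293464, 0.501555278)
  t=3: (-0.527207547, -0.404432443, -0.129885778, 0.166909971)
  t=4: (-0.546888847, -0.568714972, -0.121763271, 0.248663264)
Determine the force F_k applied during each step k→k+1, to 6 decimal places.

step 0→1:
  ẍ = (ẋ'−ẋ)/dt = (-0.486546565−-0.480651712)/0.048664 = -0.121134
  θ̈ = (θ̇'−θ̇)/dt = (0.358485870−0.427704565)/0.048664 = -1.422380
  sinθ=-0.191365, cosθ=0.981519
  F = (M+m)·ẍ + m·l·cosθ·θ̈ − m·l·sinθ·θ̇² = -0.280280 + -0.540935 − -0.013564 = -0.807651
step 1→2:
  ẍ = (ẋ'−ẋ)/dt = (-0.748857380−-0.486546565)/0.048664 = -5.390244
  θ̈ = (θ̇'−θ̇)/dt = (0.501555278−0.358485870)/0.048664 = 2.939943
  sinθ=-0.170896, cosθ=0.985289
  F = (M+m)·ẍ + m·l·cosθ·θ̈ − m·l·sinθ·θ̇² = -12.471989 + 1.122362 − -0.008510 = -11.341117
step 2→3:
  ẍ = (ẋ'−ẋ)/dt = (-0.404432443−-0.748857380)/0.048664 = 7.077613
  θ̈ = (θ̇'−θ̇)/dt = (0.166909971−0.501555278)/0.048664 = -6.876650
  sinθ=-0.153682, cosθ=0.988120
  F = (M+m)·ẍ + m·l·cosθ·θ̈ − m·l·sinθ·θ̇² = 16.376237 + -2.632796 − -0.014979 = 13.758420
step 3→4:
  ẍ = (ẋ'−ẋ)/dt = (-0.568714972−-0.404432443)/0.048664 = -3.375853
  θ̈ = (θ̇'−θ̇)/dt = (0.248663264−0.166909971)/0.048664 = 1.679954
  sinθ=-0.129521, cosθ=0.991577
  F = (M+m)·ẍ + m·l·cosθ·θ̈ − m·l·sinθ·θ̇² = -7.811077 + 0.645437 − -0.001398 = -7.164241

F_0 = -0.807651 N
F_1 = -11.341117 N
F_2 = 13.758420 N
F_3 = -7.164241 N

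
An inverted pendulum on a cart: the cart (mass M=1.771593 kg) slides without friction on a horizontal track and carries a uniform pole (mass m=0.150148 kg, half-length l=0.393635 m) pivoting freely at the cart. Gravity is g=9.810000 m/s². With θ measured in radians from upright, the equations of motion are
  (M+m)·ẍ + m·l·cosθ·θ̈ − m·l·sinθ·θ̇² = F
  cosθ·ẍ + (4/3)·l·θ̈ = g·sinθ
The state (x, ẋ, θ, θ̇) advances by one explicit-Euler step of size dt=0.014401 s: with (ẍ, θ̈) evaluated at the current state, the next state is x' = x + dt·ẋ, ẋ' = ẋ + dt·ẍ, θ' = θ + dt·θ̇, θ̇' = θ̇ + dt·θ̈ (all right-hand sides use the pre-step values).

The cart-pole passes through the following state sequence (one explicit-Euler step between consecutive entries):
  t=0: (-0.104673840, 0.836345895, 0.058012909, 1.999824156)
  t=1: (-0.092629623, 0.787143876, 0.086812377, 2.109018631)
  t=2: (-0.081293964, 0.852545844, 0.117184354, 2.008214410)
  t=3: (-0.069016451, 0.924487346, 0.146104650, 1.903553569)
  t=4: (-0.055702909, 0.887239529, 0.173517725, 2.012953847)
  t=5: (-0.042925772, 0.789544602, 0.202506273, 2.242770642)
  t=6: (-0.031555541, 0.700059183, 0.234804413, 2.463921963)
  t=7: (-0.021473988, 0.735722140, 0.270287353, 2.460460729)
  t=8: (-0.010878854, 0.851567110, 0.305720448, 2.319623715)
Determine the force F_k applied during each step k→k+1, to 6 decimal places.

F_0 = -6.132073 N
F_1 = 8.292615 N
F_2 = 9.145768 N
F_3 = -4.557504 N
F_4 = -12.149210 N
F_5 = -11.112086 N
F_6 = 4.661748 N
F_7 = 14.806364 N

step 0→1:
  ẍ = (ẋ'−ẋ)/dt = (0.787143876−0.836345895)/0.014401 = -3.416570
  θ̈ = (θ̇'−θ̇)/dt = (2.109018631−1.999824156)/0.014401 = 7.582423
  sinθ=0.057980, cosθ=0.998318
  F = (M+m)·ẍ + m·l·cosθ·θ̈ − m·l·sinθ·θ̇² = -6.565762 + 0.447394 − 0.013705 = -6.132073
step 1→2:
  ẍ = (ẋ'−ẋ)/dt = (0.852545844−0.787143876)/0.014401 = 4.541488
  θ̈ = (θ̇'−θ̇)/dt = (2.008214410−2.109018631)/0.014401 = -6.999807
  sinθ=0.086703, cosθ=0.996234
  F = (M+m)·ẍ + m·l·cosθ·θ̈ − m·l·sinθ·θ̇² = 8.727564 + -0.412155 − 0.022793 = 8.292615
step 2→3:
  ẍ = (ẋ'−ẋ)/dt = (0.924487346−0.852545844)/0.014401 = 4.995591
  θ̈ = (θ̇'−θ̇)/dt = (1.903553569−2.008214410)/0.014401 = -7.267609
  sinθ=0.116916, cosθ=0.993142
  F = (M+m)·ẍ + m·l·cosθ·θ̈ − m·l·sinθ·θ̇² = 9.600231 + -0.426595 − 0.027868 = 9.145768
step 3→4:
  ẍ = (ẋ'−ẋ)/dt = (0.887239529−0.924487346)/0.014401 = -2.586474
  θ̈ = (θ̇'−θ̇)/dt = (2.012953847−1.903553569)/0.014401 = 7.596714
  sinθ=0.145585, cosθ=0.989346
  F = (M+m)·ẍ + m·l·cosθ·θ̈ − m·l·sinθ·θ̇² = -4.970534 + 0.444209 − 0.031179 = -4.557504
step 4→5:
  ẍ = (ẋ'−ẋ)/dt = (0.789544602−0.887239529)/0.014401 = -6.783899
  θ̈ = (θ̇'−θ̇)/dt = (2.242770642−2.012953847)/0.014401 = 15.958391
  sinθ=0.172648, cosθ=0.984984
  F = (M+m)·ẍ + m·l·cosθ·θ̈ − m·l·sinθ·θ̇² = -13.036897 + 0.929033 − 0.041347 = -12.149210
step 5→6:
  ẍ = (ẋ'−ẋ)/dt = (0.700059183−0.789544602)/0.014401 = -6.213834
  θ̈ = (θ̇'−θ̇)/dt = (2.463921963−2.242770642)/0.014401 = 15.356664
  sinθ=0.201125, cosθ=0.979566
  F = (M+m)·ẍ + m·l·cosθ·θ̈ − m·l·sinθ·θ̇² = -11.941379 + 0.889086 − 0.059793 = -11.112086
step 6→7:
  ẍ = (ẋ'−ẋ)/dt = (0.735722140−0.700059183)/0.014401 = 2.476422
  θ̈ = (θ̇'−θ̇)/dt = (2.460460729−2.463921963)/0.014401 = -0.240347
  sinθ=0.232653, cosθ=0.972560
  F = (M+m)·ẍ + m·l·cosθ·θ̈ − m·l·sinθ·θ̇² = 4.759042 + -0.013816 − 0.083479 = 4.661748
step 7→8:
  ẍ = (ẋ'−ẋ)/dt = (0.851567110−0.735722140)/0.014401 = 8.044231
  θ̈ = (θ̇'−θ̇)/dt = (2.319623715−2.460460729)/0.014401 = -9.779669
  sinθ=0.267008, cosθ=0.963694
  F = (M+m)·ẍ + m·l·cosθ·θ̈ − m·l·sinθ·θ̇² = 15.458928 + -0.557028 − 0.095537 = 14.806364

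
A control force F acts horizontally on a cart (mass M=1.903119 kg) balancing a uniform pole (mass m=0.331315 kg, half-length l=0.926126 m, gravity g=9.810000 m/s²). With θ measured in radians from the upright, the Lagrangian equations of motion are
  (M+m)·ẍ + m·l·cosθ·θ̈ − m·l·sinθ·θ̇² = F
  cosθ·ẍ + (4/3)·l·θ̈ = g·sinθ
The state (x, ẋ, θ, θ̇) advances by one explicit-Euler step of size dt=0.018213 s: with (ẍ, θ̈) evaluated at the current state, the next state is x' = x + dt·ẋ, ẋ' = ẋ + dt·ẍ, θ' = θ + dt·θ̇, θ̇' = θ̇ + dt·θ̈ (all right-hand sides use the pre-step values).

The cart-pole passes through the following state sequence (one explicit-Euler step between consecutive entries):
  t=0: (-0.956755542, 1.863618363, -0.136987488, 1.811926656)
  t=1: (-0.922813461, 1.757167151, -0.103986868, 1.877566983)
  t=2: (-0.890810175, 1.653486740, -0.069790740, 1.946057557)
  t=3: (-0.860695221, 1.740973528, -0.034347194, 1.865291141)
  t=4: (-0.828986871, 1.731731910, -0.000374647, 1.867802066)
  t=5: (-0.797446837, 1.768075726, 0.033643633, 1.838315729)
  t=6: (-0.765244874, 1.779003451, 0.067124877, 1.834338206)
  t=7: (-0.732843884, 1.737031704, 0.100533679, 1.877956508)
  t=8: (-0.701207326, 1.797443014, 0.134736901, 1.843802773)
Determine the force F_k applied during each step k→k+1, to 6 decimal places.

F_0 = -11.826736 N
F_1 = -11.459947 N
F_2 = 9.456835 N
F_3 = -1.054855 N
F_4 = 3.962422 N
F_5 = 1.238799 N
F_6 = -4.485296 N
F_7 = 6.730369 N

step 0→1:
  ẍ = (ẋ'−ẋ)/dt = (1.757167151−1.863618363)/0.018213 = -5.844793
  θ̈ = (θ̇'−θ̇)/dt = (1.877566983−1.811926656)/0.018213 = 3.604037
  sinθ=-0.136559, cosθ=0.990632
  F = (M+m)·ẍ + m·l·cosθ·θ̈ − m·l·sinθ·θ̇² = -13.059804 + 1.095501 − -0.137567 = -11.826736
step 1→2:
  ẍ = (ẋ'−ẋ)/dt = (1.653486740−1.757167151)/0.018213 = -5.692660
  θ̈ = (θ̇'−θ̇)/dt = (1.946057557−1.877566983)/0.018213 = 3.760532
  sinθ=-0.103800, cosθ=0.994598
  F = (M+m)·ẍ + m·l·cosθ·θ̈ − m·l·sinθ·θ̇² = -12.719872 + 1.147647 − -0.112279 = -11.459947
step 2→3:
  ẍ = (ẋ'−ẋ)/dt = (1.740973528−1.653486740)/0.018213 = 4.803535
  θ̈ = (θ̇'−θ̇)/dt = (1.865291141−1.946057557)/0.018213 = -4.434548
  sinθ=-0.069734, cosθ=0.997566
  F = (M+m)·ẍ + m·l·cosθ·θ̈ − m·l·sinθ·θ̇² = 10.733183 + -1.357382 − -0.081034 = 9.456835
step 3→4:
  ẍ = (ẋ'−ẋ)/dt = (1.731731910−1.740973528)/0.018213 = -0.507419
  θ̈ = (θ̇'−θ̇)/dt = (1.867802066−1.865291141)/0.018213 = 0.137864
  sinθ=-0.034340, cosθ=0.999410
  F = (M+m)·ẍ + m·l·cosθ·θ̈ − m·l·sinθ·θ̇² = -1.133794 + 0.042277 − -0.036662 = -1.054855
step 4→5:
  ẍ = (ẋ'−ẋ)/dt = (1.768075726−1.731731910)/0.018213 = 1.995488
  θ̈ = (θ̇'−θ̇)/dt = (1.838315729−1.867802066)/0.018213 = -1.618972
  sinθ=-0.000375, cosθ=1.000000
  F = (M+m)·ẍ + m·l·cosθ·θ̈ − m·l·sinθ·θ̇² = 4.458785 + -0.496764 − -0.000401 = 3.962422
step 5→6:
  ẍ = (ẋ'−ẋ)/dt = (1.779003451−1.768075726)/0.018213 = 0.599996
  θ̈ = (θ̇'−θ̇)/dt = (1.834338206−1.838315729)/0.018213 = -0.218389
  sinθ=0.033637, cosθ=0.999434
  F = (M+m)·ẍ + m·l·cosθ·θ̈ − m·l·sinθ·θ̇² = 1.340651 + -0.066972 − 0.034880 = 1.238799
step 6→7:
  ẍ = (ẋ'−ẋ)/dt = (1.737031704−1.779003451)/0.018213 = -2.304494
  θ̈ = (θ̇'−θ̇)/dt = (1.877956508−1.834338206)/0.018213 = 2.394899
  sinθ=0.067074, cosθ=0.997748
  F = (M+m)·ẍ + m·l·cosθ·θ̈ − m·l·sinθ·θ̇² = -5.149239 + 0.733195 − 0.069251 = -4.485296
step 7→8:
  ẍ = (ẋ'−ẋ)/dt = (1.797443014−1.737031704)/0.018213 = 3.316934
  θ̈ = (θ̇'−θ̇)/dt = (1.843802773−1.877956508)/0.018213 = -1.875239
  sinθ=0.100364, cosθ=0.994951
  F = (M+m)·ẍ + m·l·cosθ·θ̈ − m·l·sinθ·θ̇² = 7.411469 + -0.572492 − 0.108608 = 6.730369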